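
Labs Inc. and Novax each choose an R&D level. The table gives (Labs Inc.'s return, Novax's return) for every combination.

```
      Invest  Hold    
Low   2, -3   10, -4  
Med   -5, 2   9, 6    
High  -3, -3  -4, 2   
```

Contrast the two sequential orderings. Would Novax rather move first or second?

second

If Labs Inc. leads: Novax's best replies are Low→Invest, Med→Hold, High→Hold; Labs Inc.'s induced payoffs 2, 9, -4; outcome (Med, Hold), payoffs (9, 6).
If Novax leads: Labs Inc.'s best replies are Invest→Low, Hold→Low; Novax's induced payoffs -3, -4; outcome (Low, Invest), payoffs (2, -3).
Novax gets -3 moving first and 6 moving second, so Novax prefers to move second.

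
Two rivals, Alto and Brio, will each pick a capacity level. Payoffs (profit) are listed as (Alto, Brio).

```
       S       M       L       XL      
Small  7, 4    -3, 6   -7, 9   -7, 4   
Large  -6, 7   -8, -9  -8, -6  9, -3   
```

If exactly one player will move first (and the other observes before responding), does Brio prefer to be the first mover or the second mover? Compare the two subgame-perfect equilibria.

first

If Alto leads: Brio's best replies are Small→L, Large→S; Alto's induced payoffs -7, -6; outcome (Large, S), payoffs (-6, 7).
If Brio leads: Alto's best replies are S→Small, M→Small, L→Small, XL→Large; Brio's induced payoffs 4, 6, 9, -3; outcome (Small, L), payoffs (-7, 9).
Brio gets 9 moving first and 7 moving second, so Brio prefers to move first.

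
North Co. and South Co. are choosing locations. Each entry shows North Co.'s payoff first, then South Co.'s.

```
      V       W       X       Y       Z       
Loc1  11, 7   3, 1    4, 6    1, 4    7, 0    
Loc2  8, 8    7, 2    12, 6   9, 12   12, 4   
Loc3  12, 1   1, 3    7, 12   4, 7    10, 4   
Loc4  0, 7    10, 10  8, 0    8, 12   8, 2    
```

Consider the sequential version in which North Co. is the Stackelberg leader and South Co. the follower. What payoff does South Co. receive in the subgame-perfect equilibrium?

Backward induction with North Co. moving first.
- Loc1 → South Co. plays V (best of 7, 1, 6, 4, 0); North Co. gets 11.
- Loc2 → South Co. plays Y (best of 8, 2, 6, 12, 4); North Co. gets 9.
- Loc3 → South Co. plays X (best of 1, 3, 12, 7, 4); North Co. gets 7.
- Loc4 → South Co. plays Y (best of 7, 10, 0, 12, 2); North Co. gets 8.
Maximizing over 11, 9, 7, 8, North Co. chooses Loc1. Subgame-perfect outcome: (Loc1, V) with payoffs (11, 7).

7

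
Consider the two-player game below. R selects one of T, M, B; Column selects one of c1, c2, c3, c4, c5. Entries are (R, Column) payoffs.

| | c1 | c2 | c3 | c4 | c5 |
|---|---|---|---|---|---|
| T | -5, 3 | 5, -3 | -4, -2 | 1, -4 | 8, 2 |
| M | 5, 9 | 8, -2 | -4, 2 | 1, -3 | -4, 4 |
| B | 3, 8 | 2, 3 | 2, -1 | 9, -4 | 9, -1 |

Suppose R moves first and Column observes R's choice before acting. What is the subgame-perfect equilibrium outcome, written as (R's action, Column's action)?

Work backward from Column's decision.
- T → Column plays c1 (best of 3, -3, -2, -4, 2); R gets -5.
- M → Column plays c1 (best of 9, -2, 2, -3, 4); R gets 5.
- B → Column plays c1 (best of 8, 3, -1, -4, -1); R gets 3.
Among -5, 5, 3, the best is 5 at M. Subgame-perfect outcome: (M, c1) with payoffs (5, 9).

(M, c1)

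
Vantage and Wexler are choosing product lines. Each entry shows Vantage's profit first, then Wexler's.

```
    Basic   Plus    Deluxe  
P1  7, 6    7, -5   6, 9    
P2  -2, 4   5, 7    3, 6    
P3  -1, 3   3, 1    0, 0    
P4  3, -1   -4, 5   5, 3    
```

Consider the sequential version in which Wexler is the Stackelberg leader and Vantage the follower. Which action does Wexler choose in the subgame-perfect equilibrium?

Deluxe

Backward induction with Wexler moving first.
- Basic: BR = P1, leader payoff 6.
- Plus: BR = P1, leader payoff -5.
- Deluxe: BR = P1, leader payoff 9.
Wexler's induced payoffs are 6, -5, 9, so Wexler commits to Deluxe. Subgame-perfect outcome: (P1, Deluxe) with payoffs (6, 9).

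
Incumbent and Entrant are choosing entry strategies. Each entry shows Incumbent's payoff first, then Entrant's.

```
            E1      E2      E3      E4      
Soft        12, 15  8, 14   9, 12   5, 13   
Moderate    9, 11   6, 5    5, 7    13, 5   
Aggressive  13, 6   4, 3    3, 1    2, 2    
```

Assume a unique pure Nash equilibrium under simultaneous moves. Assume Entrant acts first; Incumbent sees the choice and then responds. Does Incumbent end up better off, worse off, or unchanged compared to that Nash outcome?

Solve by backward induction (Entrant leads).
- E1: Incumbent compares 12, 9, 13 and picks Aggressive; Entrant would get 6.
- E2: Incumbent compares 8, 6, 4 and picks Soft; Entrant would get 14.
- E3: Incumbent compares 9, 5, 3 and picks Soft; Entrant would get 12.
- E4: Incumbent compares 5, 13, 2 and picks Moderate; Entrant would get 5.
Maximizing over 6, 14, 12, 5, Entrant chooses E2. Subgame-perfect outcome: (Soft, E2) with payoffs (8, 14).
For the simultaneous game, intersect best replies.
Incumbent's best replies: E1→Aggressive; E2→Soft; E3→Soft; E4→Moderate.
Entrant's best replies: Soft→E1; Moderate→E1; Aggressive→E1.
The unique mutual best reply is (Aggressive, E1), giving (13, 6).
Incumbent earns 8 sequentially versus 13 at the Nash outcome: worse off.

worse off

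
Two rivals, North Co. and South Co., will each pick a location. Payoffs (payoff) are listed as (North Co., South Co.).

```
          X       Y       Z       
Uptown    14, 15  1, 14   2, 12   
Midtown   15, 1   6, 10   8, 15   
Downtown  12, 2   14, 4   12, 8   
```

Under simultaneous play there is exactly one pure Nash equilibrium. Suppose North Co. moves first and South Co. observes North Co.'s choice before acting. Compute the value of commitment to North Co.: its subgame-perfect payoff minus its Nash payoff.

2

South Co. best-responds to each possible North Co. move:
- Uptown → South Co. plays X (best of 15, 14, 12); North Co. gets 14.
- Midtown → South Co. plays Z (best of 1, 10, 15); North Co. gets 8.
- Downtown → South Co. plays Z (best of 2, 4, 8); North Co. gets 12.
Among 14, 8, 12, the best is 14 at Uptown. Subgame-perfect outcome: (Uptown, X) with payoffs (14, 15).
Under simultaneous play:
North Co.'s best replies: X→Midtown; Y→Downtown; Z→Downtown.
South Co.'s best replies: Uptown→X; Midtown→Z; Downtown→Z.
Only (Downtown, Z) has each player best-responding; Nash payoffs (12, 8).
North Co.'s commitment gain: 14 − 12 = 2.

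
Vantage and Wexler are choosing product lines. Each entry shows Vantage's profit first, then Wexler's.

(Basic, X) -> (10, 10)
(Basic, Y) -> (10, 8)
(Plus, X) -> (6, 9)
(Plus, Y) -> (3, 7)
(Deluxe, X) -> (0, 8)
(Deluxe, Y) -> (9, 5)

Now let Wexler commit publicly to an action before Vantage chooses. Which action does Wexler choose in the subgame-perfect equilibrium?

X

Work backward from Vantage's decision.
- X: Vantage compares 10, 6, 0 and picks Basic; Wexler would get 10.
- Y: Vantage compares 10, 3, 9 and picks Basic; Wexler would get 8.
Wexler's induced payoffs are 10, 8, so Wexler commits to X. Subgame-perfect outcome: (Basic, X) with payoffs (10, 10).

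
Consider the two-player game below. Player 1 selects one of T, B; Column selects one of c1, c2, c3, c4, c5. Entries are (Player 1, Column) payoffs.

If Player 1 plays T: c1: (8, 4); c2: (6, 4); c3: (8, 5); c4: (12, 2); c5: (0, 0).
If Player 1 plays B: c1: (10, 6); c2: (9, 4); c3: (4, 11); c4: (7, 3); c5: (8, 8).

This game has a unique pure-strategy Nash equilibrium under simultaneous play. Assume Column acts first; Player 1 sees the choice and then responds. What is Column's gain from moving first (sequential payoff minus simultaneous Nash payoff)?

Backward induction with Column moving first.
- c1: Player 1 compares 8, 10 and picks B; Column would get 6.
- c2: Player 1 compares 6, 9 and picks B; Column would get 4.
- c3: Player 1 compares 8, 4 and picks T; Column would get 5.
- c4: Player 1 compares 12, 7 and picks T; Column would get 2.
- c5: Player 1 compares 0, 8 and picks B; Column would get 8.
Among 6, 4, 5, 2, 8, the best is 8 at c5. Subgame-perfect outcome: (B, c5) with payoffs (8, 8).
For the simultaneous game, intersect best replies.
Player 1's best replies: c1→B; c2→B; c3→T; c4→T; c5→B.
Column's best replies: T→c3; B→c3.
The unique mutual best reply is (T, c3), giving (8, 5).
Column's commitment gain: 8 − 5 = 3.

3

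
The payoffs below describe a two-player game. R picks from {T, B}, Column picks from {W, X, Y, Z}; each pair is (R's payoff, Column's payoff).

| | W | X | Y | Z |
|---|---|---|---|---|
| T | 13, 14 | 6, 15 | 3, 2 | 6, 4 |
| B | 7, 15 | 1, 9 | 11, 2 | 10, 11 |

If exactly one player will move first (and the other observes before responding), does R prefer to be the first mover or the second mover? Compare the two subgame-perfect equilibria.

first

If R leads: Column's best replies are T→X, B→W; R's induced payoffs 6, 7; outcome (B, W), payoffs (7, 15).
If Column leads: R's best replies are W→T, X→T, Y→B, Z→B; Column's induced payoffs 14, 15, 2, 11; outcome (T, X), payoffs (6, 15).
R gets 7 moving first and 6 moving second, so R prefers to move first.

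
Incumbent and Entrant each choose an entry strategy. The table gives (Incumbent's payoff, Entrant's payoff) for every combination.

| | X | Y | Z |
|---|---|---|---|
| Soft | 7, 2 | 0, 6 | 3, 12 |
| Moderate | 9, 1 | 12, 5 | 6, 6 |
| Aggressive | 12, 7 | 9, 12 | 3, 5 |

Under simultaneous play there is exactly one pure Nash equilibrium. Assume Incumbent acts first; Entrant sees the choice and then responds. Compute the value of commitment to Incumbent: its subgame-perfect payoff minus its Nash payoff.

3

Backward induction with Incumbent moving first.
- Soft: BR = Z, leader payoff 3.
- Moderate: BR = Z, leader payoff 6.
- Aggressive: BR = Y, leader payoff 9.
Among 3, 6, 9, the best is 9 at Aggressive. Subgame-perfect outcome: (Aggressive, Y) with payoffs (9, 12).
For the simultaneous game, intersect best replies.
Incumbent's best replies: X→Aggressive; Y→Moderate; Z→Moderate.
Entrant's best replies: Soft→Z; Moderate→Z; Aggressive→Y.
Only (Moderate, Z) has each player best-responding; Nash payoffs (6, 6).
Incumbent's commitment gain: 9 − 6 = 3.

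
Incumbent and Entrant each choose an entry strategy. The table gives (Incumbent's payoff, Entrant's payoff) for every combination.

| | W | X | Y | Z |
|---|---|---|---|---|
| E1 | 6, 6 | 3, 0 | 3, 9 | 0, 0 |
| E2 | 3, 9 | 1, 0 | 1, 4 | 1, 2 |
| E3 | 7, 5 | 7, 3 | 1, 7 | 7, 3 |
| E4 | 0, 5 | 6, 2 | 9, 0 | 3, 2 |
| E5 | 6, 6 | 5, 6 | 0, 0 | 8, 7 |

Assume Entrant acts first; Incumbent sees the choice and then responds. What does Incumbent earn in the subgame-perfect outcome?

8

Incumbent best-responds to each possible Entrant move:
- W → Incumbent plays E3 (best of 6, 3, 7, 0, 6); Entrant gets 5.
- X → Incumbent plays E3 (best of 3, 1, 7, 6, 5); Entrant gets 3.
- Y → Incumbent plays E4 (best of 3, 1, 1, 9, 0); Entrant gets 0.
- Z → Incumbent plays E5 (best of 0, 1, 7, 3, 8); Entrant gets 7.
Entrant's induced payoffs are 5, 3, 0, 7, so Entrant commits to Z. Subgame-perfect outcome: (E5, Z) with payoffs (8, 7).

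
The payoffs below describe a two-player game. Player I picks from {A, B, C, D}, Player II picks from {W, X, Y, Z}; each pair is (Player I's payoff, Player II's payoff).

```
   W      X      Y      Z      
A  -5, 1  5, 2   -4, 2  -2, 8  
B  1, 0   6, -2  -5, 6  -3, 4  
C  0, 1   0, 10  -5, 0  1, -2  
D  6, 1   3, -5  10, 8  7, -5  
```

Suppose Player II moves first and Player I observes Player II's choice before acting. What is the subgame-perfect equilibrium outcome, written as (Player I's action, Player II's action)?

(D, Y)

Player I best-responds to each possible Player II move:
- W: BR = D, leader payoff 1.
- X: BR = B, leader payoff -2.
- Y: BR = D, leader payoff 8.
- Z: BR = D, leader payoff -5.
Player II's induced payoffs are 1, -2, 8, -5, so Player II commits to Y. Subgame-perfect outcome: (D, Y) with payoffs (10, 8).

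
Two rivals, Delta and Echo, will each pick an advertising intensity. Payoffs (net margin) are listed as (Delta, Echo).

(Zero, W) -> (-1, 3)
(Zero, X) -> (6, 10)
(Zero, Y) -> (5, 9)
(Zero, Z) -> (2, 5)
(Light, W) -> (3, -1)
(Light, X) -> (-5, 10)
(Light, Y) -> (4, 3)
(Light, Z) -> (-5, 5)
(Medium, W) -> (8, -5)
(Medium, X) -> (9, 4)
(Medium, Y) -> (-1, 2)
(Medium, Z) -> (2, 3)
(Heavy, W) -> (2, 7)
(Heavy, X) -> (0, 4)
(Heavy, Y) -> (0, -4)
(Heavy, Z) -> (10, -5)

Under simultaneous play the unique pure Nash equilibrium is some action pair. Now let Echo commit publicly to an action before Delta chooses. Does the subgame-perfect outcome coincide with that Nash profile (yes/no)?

no

Work backward from Delta's decision.
- W: BR = Medium, leader payoff -5.
- X: BR = Medium, leader payoff 4.
- Y: BR = Zero, leader payoff 9.
- Z: BR = Heavy, leader payoff -5.
Among -5, 4, 9, -5, the best is 9 at Y. Subgame-perfect outcome: (Zero, Y) with payoffs (5, 9).
Under simultaneous play:
Delta's best replies: W→Medium; X→Medium; Y→Zero; Z→Heavy.
Echo's best replies: Zero→X; Light→X; Medium→X; Heavy→W.
Only (Medium, X) has each player best-responding; Nash payoffs (9, 4).
Sequential outcome (Zero, Y) differs from the Nash profile (Medium, X).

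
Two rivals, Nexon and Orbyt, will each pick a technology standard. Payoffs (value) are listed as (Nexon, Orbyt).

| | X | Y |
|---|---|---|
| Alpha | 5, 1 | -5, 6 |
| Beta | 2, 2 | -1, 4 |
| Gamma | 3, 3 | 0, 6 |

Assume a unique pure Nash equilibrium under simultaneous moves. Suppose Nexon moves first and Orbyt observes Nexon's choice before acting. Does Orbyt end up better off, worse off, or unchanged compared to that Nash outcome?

Work backward from Orbyt's decision.
- Alpha: BR = Y, leader payoff -5.
- Beta: BR = Y, leader payoff -1.
- Gamma: BR = Y, leader payoff 0.
Maximizing over -5, -1, 0, Nexon chooses Gamma. Subgame-perfect outcome: (Gamma, Y) with payoffs (0, 6).
For the simultaneous game, intersect best replies.
Nexon's best replies: X→Alpha; Y→Gamma.
Orbyt's best replies: Alpha→Y; Beta→Y; Gamma→Y.
The unique mutual best reply is (Gamma, Y), giving (0, 6).
Orbyt earns 6 sequentially versus 6 at the Nash outcome: unchanged.

unchanged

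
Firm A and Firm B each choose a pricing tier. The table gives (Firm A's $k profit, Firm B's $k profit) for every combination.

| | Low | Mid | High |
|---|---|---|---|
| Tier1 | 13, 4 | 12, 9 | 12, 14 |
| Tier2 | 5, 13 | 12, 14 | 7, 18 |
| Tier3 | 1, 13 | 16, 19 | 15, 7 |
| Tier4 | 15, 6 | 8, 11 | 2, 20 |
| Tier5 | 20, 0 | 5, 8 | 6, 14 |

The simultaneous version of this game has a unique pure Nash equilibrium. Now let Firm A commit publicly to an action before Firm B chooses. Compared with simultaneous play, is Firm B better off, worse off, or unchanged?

unchanged

Backward induction with Firm A moving first.
- Tier1 → Firm B plays High (best of 4, 9, 14); Firm A gets 12.
- Tier2 → Firm B plays High (best of 13, 14, 18); Firm A gets 7.
- Tier3 → Firm B plays Mid (best of 13, 19, 7); Firm A gets 16.
- Tier4 → Firm B plays High (best of 6, 11, 20); Firm A gets 2.
- Tier5 → Firm B plays High (best of 0, 8, 14); Firm A gets 6.
Among 12, 7, 16, 2, 6, the best is 16 at Tier3. Subgame-perfect outcome: (Tier3, Mid) with payoffs (16, 19).
For the simultaneous game, intersect best replies.
Firm A's best replies: Low→Tier5; Mid→Tier3; High→Tier3.
Firm B's best replies: Tier1→High; Tier2→High; Tier3→Mid; Tier4→High; Tier5→High.
The unique mutual best reply is (Tier3, Mid), giving (16, 19).
Firm B earns 19 sequentially versus 19 at the Nash outcome: unchanged.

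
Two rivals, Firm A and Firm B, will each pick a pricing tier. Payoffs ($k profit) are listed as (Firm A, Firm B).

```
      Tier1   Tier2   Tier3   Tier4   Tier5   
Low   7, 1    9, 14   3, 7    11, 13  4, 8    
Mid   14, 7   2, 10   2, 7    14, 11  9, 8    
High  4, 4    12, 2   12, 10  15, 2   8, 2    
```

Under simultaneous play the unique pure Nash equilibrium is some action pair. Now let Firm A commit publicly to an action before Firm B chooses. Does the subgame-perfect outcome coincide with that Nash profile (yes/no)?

no

Work backward from Firm B's decision.
- Low: Firm B compares 1, 14, 7, 13, 8 and picks Tier2; Firm A would get 9.
- Mid: Firm B compares 7, 10, 7, 11, 8 and picks Tier4; Firm A would get 14.
- High: Firm B compares 4, 2, 10, 2, 2 and picks Tier3; Firm A would get 12.
Firm A's induced payoffs are 9, 14, 12, so Firm A commits to Mid. Subgame-perfect outcome: (Mid, Tier4) with payoffs (14, 11).
For the simultaneous game, intersect best replies.
Firm A's best replies: Tier1→Mid; Tier2→High; Tier3→High; Tier4→High; Tier5→Mid.
Firm B's best replies: Low→Tier2; Mid→Tier4; High→Tier3.
Only (High, Tier3) has each player best-responding; Nash payoffs (12, 10).
Sequential outcome (Mid, Tier4) differs from the Nash profile (High, Tier3).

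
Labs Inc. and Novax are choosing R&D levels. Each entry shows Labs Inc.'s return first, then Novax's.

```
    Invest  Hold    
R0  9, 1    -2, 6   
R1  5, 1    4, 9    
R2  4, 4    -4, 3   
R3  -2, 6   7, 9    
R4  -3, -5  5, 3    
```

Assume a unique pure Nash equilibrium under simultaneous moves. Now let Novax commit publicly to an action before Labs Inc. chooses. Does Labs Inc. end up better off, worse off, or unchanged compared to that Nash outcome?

Work backward from Labs Inc.'s decision.
- Invest → Labs Inc. plays R0 (best of 9, 5, 4, -2, -3); Novax gets 1.
- Hold → Labs Inc. plays R3 (best of -2, 4, -4, 7, 5); Novax gets 9.
Among 1, 9, the best is 9 at Hold. Subgame-perfect outcome: (R3, Hold) with payoffs (7, 9).
Under simultaneous play:
Labs Inc.'s best replies: Invest→R0; Hold→R3.
Novax's best replies: R0→Hold; R1→Hold; R2→Invest; R3→Hold; R4→Hold.
Only (R3, Hold) has each player best-responding; Nash payoffs (7, 9).
Labs Inc. earns 7 sequentially versus 7 at the Nash outcome: unchanged.

unchanged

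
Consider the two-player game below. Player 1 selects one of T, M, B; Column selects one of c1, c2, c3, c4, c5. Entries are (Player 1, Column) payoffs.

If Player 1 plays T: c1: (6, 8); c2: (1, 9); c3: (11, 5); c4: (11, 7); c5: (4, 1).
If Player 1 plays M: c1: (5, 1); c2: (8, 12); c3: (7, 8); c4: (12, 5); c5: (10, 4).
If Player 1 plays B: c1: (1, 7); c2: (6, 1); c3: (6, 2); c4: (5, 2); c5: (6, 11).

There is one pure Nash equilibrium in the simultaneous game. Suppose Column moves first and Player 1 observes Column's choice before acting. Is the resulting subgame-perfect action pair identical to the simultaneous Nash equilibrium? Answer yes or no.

Solve by backward induction (Column leads).
- c1 → Player 1 plays T (best of 6, 5, 1); Column gets 8.
- c2 → Player 1 plays M (best of 1, 8, 6); Column gets 12.
- c3 → Player 1 plays T (best of 11, 7, 6); Column gets 5.
- c4 → Player 1 plays M (best of 11, 12, 5); Column gets 5.
- c5 → Player 1 plays M (best of 4, 10, 6); Column gets 4.
Maximizing over 8, 12, 5, 5, 4, Column chooses c2. Subgame-perfect outcome: (M, c2) with payoffs (8, 12).
Now find the simultaneous Nash equilibrium.
Player 1's best replies: c1→T; c2→M; c3→T; c4→M; c5→M.
Column's best replies: T→c2; M→c2; B→c5.
The unique mutual best reply is (M, c2), giving (8, 12).
Sequential outcome (M, c2) coincides with the Nash profile (M, c2).

yes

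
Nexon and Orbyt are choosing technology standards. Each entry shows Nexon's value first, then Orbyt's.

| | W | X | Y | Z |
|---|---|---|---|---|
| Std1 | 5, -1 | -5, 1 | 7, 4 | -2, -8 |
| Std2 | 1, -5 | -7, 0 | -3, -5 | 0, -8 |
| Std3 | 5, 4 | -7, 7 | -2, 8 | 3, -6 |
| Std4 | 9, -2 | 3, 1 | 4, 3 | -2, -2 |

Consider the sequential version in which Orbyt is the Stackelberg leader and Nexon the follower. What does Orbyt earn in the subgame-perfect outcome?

Backward induction with Orbyt moving first.
- W: BR = Std4, leader payoff -2.
- X: BR = Std4, leader payoff 1.
- Y: BR = Std1, leader payoff 4.
- Z: BR = Std3, leader payoff -6.
Orbyt's induced payoffs are -2, 1, 4, -6, so Orbyt commits to Y. Subgame-perfect outcome: (Std1, Y) with payoffs (7, 4).

4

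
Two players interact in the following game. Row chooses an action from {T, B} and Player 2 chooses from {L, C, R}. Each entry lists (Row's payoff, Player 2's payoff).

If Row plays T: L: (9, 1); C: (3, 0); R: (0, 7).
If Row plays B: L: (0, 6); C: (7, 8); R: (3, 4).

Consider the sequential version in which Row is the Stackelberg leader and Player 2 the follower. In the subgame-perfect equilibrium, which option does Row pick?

B

Solve by backward induction (Row leads).
- T: Player 2 compares 1, 0, 7 and picks R; Row would get 0.
- B: Player 2 compares 6, 8, 4 and picks C; Row would get 7.
Among 0, 7, the best is 7 at B. Subgame-perfect outcome: (B, C) with payoffs (7, 8).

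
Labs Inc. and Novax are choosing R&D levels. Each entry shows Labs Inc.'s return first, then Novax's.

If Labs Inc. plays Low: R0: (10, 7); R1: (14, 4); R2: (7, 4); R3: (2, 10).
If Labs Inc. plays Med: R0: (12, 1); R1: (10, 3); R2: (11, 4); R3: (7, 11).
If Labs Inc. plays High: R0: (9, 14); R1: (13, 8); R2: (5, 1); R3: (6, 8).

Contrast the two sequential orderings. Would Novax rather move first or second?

If Labs Inc. leads: Novax's best replies are Low→R3, Med→R3, High→R0; Labs Inc.'s induced payoffs 2, 7, 9; outcome (High, R0), payoffs (9, 14).
If Novax leads: Labs Inc.'s best replies are R0→Med, R1→Low, R2→Med, R3→Med; Novax's induced payoffs 1, 4, 4, 11; outcome (Med, R3), payoffs (7, 11).
Novax gets 11 moving first and 14 moving second, so Novax prefers to move second.

second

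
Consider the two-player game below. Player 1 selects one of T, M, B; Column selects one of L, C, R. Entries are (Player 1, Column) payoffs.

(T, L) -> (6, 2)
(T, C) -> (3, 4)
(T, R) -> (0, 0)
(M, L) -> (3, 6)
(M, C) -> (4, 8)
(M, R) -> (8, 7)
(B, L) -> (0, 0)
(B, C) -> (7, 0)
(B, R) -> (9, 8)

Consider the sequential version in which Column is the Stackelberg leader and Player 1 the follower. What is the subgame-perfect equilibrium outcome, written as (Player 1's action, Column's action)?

(B, R)

Player 1 best-responds to each possible Column move:
- L: BR = T, leader payoff 2.
- C: BR = B, leader payoff 0.
- R: BR = B, leader payoff 8.
Column's induced payoffs are 2, 0, 8, so Column commits to R. Subgame-perfect outcome: (B, R) with payoffs (9, 8).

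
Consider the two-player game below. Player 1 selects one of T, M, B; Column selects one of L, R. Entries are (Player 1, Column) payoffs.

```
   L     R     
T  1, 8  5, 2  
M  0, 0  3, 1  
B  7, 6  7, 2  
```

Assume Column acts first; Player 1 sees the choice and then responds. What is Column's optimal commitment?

L

Backward induction with Column moving first.
- L: BR = B, leader payoff 6.
- R: BR = B, leader payoff 2.
Maximizing over 6, 2, Column chooses L. Subgame-perfect outcome: (B, L) with payoffs (7, 6).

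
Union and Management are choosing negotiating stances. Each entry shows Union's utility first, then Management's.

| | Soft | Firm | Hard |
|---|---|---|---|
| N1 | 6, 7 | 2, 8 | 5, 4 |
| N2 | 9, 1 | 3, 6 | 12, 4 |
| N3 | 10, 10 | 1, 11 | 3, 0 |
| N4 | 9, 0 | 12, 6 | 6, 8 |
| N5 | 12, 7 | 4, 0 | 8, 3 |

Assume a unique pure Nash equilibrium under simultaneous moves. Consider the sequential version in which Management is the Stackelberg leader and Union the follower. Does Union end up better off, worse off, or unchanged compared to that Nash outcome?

Solve by backward induction (Management leads).
- Soft: BR = N5, leader payoff 7.
- Firm: BR = N4, leader payoff 6.
- Hard: BR = N2, leader payoff 4.
Management's induced payoffs are 7, 6, 4, so Management commits to Soft. Subgame-perfect outcome: (N5, Soft) with payoffs (12, 7).
Now find the simultaneous Nash equilibrium.
Union's best replies: Soft→N5; Firm→N4; Hard→N2.
Management's best replies: N1→Firm; N2→Firm; N3→Firm; N4→Hard; N5→Soft.
Only (N5, Soft) has each player best-responding; Nash payoffs (12, 7).
Union earns 12 sequentially versus 12 at the Nash outcome: unchanged.

unchanged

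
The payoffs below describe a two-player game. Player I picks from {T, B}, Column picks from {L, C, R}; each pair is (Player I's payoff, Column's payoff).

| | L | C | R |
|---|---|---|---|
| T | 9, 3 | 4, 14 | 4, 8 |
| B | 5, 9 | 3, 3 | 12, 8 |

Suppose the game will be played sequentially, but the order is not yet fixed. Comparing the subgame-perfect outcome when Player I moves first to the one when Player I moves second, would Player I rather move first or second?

first

If Player I leads: Column's best replies are T→C, B→L; Player I's induced payoffs 4, 5; outcome (B, L), payoffs (5, 9).
If Column leads: Player I's best replies are L→T, C→T, R→B; Column's induced payoffs 3, 14, 8; outcome (T, C), payoffs (4, 14).
Player I gets 5 moving first and 4 moving second, so Player I prefers to move first.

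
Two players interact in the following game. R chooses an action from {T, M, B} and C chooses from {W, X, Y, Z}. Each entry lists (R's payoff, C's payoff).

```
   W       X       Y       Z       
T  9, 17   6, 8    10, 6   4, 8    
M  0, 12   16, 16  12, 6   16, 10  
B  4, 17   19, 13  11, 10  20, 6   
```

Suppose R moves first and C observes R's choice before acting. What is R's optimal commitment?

M

Work backward from C's decision.
- T → C plays W (best of 17, 8, 6, 8); R gets 9.
- M → C plays X (best of 12, 16, 6, 10); R gets 16.
- B → C plays W (best of 17, 13, 10, 6); R gets 4.
Among 9, 16, 4, the best is 16 at M. Subgame-perfect outcome: (M, X) with payoffs (16, 16).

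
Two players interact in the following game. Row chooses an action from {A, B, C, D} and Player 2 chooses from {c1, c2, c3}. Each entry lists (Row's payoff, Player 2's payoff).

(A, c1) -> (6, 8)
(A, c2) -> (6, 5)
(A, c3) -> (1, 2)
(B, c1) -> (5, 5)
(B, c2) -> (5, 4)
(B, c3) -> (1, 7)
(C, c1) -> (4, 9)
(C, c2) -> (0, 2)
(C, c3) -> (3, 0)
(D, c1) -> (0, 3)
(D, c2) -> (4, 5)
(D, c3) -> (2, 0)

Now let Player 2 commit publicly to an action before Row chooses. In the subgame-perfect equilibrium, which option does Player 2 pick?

Backward induction with Player 2 moving first.
- c1 → Row plays A (best of 6, 5, 4, 0); Player 2 gets 8.
- c2 → Row plays A (best of 6, 5, 0, 4); Player 2 gets 5.
- c3 → Row plays C (best of 1, 1, 3, 2); Player 2 gets 0.
Player 2's induced payoffs are 8, 5, 0, so Player 2 commits to c1. Subgame-perfect outcome: (A, c1) with payoffs (6, 8).

c1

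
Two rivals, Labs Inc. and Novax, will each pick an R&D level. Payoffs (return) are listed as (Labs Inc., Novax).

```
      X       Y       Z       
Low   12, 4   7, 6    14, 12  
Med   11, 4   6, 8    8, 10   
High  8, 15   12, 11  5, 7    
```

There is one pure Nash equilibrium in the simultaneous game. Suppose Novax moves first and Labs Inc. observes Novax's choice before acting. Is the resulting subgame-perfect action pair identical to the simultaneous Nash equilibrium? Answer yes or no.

yes

Solve by backward induction (Novax leads).
- X: BR = Low, leader payoff 4.
- Y: BR = High, leader payoff 11.
- Z: BR = Low, leader payoff 12.
Among 4, 11, 12, the best is 12 at Z. Subgame-perfect outcome: (Low, Z) with payoffs (14, 12).
For the simultaneous game, intersect best replies.
Labs Inc.'s best replies: X→Low; Y→High; Z→Low.
Novax's best replies: Low→Z; Med→Z; High→X.
The unique mutual best reply is (Low, Z), giving (14, 12).
Sequential outcome (Low, Z) coincides with the Nash profile (Low, Z).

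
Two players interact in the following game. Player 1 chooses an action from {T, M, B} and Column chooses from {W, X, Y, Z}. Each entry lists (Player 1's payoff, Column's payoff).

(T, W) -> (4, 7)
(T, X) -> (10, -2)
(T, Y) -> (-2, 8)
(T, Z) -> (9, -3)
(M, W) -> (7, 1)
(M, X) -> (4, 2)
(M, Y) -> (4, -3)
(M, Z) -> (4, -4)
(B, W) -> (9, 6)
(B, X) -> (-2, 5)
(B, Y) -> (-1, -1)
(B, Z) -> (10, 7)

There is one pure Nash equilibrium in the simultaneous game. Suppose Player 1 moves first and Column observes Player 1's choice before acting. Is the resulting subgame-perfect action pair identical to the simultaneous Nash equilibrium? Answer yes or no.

Backward induction with Player 1 moving first.
- T: BR = Y, leader payoff -2.
- M: BR = X, leader payoff 4.
- B: BR = Z, leader payoff 10.
Maximizing over -2, 4, 10, Player 1 chooses B. Subgame-perfect outcome: (B, Z) with payoffs (10, 7).
For the simultaneous game, intersect best replies.
Player 1's best replies: W→B; X→T; Y→M; Z→B.
Column's best replies: T→Y; M→X; B→Z.
The unique mutual best reply is (B, Z), giving (10, 7).
Sequential outcome (B, Z) coincides with the Nash profile (B, Z).

yes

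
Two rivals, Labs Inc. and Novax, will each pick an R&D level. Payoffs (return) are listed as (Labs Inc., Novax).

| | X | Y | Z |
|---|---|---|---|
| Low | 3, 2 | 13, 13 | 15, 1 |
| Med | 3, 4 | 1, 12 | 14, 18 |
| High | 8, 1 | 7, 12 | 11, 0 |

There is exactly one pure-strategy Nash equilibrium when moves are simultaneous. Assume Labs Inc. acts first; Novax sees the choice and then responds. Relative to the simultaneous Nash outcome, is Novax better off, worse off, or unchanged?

Novax best-responds to each possible Labs Inc. move:
- Low → Novax plays Y (best of 2, 13, 1); Labs Inc. gets 13.
- Med → Novax plays Z (best of 4, 12, 18); Labs Inc. gets 14.
- High → Novax plays Y (best of 1, 12, 0); Labs Inc. gets 7.
Among 13, 14, 7, the best is 14 at Med. Subgame-perfect outcome: (Med, Z) with payoffs (14, 18).
For the simultaneous game, intersect best replies.
Labs Inc.'s best replies: X→High; Y→Low; Z→Low.
Novax's best replies: Low→Y; Med→Z; High→Y.
The unique mutual best reply is (Low, Y), giving (13, 13).
Novax earns 18 sequentially versus 13 at the Nash outcome: better off.

better off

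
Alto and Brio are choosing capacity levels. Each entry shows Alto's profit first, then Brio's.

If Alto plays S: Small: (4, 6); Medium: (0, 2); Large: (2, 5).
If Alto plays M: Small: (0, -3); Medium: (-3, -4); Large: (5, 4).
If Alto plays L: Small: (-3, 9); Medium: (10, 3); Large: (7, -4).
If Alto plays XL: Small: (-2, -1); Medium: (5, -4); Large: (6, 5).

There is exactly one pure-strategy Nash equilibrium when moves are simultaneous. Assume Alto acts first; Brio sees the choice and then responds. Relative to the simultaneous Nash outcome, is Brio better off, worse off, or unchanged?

worse off

Solve by backward induction (Alto leads).
- S → Brio plays Small (best of 6, 2, 5); Alto gets 4.
- M → Brio plays Large (best of -3, -4, 4); Alto gets 5.
- L → Brio plays Small (best of 9, 3, -4); Alto gets -3.
- XL → Brio plays Large (best of -1, -4, 5); Alto gets 6.
Among 4, 5, -3, 6, the best is 6 at XL. Subgame-perfect outcome: (XL, Large) with payoffs (6, 5).
Under simultaneous play:
Alto's best replies: Small→S; Medium→L; Large→L.
Brio's best replies: S→Small; M→Large; L→Small; XL→Large.
The unique mutual best reply is (S, Small), giving (4, 6).
Brio earns 5 sequentially versus 6 at the Nash outcome: worse off.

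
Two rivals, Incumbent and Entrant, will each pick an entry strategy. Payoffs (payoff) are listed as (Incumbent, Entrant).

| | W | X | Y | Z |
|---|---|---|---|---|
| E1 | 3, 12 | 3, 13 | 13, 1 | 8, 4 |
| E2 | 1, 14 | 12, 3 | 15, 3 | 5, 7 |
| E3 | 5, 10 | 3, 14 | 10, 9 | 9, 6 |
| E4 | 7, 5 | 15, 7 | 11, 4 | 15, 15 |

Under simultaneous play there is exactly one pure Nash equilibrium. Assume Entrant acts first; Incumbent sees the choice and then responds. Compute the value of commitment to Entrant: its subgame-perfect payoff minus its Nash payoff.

0

Backward induction with Entrant moving first.
- W: BR = E4, leader payoff 5.
- X: BR = E4, leader payoff 7.
- Y: BR = E2, leader payoff 3.
- Z: BR = E4, leader payoff 15.
Entrant's induced payoffs are 5, 7, 3, 15, so Entrant commits to Z. Subgame-perfect outcome: (E4, Z) with payoffs (15, 15).
Under simultaneous play:
Incumbent's best replies: W→E4; X→E4; Y→E2; Z→E4.
Entrant's best replies: E1→X; E2→W; E3→X; E4→Z.
The unique mutual best reply is (E4, Z), giving (15, 15).
Entrant's commitment gain: 15 − 15 = 0.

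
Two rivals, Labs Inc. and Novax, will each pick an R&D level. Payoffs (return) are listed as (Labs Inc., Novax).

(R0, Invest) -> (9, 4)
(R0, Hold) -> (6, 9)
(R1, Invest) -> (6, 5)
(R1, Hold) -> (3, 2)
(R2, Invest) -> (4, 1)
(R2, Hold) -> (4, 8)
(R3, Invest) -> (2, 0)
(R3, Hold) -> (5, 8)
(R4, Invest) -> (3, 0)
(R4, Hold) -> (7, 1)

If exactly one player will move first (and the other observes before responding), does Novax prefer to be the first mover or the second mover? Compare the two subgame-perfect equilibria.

first

If Labs Inc. leads: Novax's best replies are R0→Hold, R1→Invest, R2→Hold, R3→Hold, R4→Hold; Labs Inc.'s induced payoffs 6, 6, 4, 5, 7; outcome (R4, Hold), payoffs (7, 1).
If Novax leads: Labs Inc.'s best replies are Invest→R0, Hold→R4; Novax's induced payoffs 4, 1; outcome (R0, Invest), payoffs (9, 4).
Novax gets 4 moving first and 1 moving second, so Novax prefers to move first.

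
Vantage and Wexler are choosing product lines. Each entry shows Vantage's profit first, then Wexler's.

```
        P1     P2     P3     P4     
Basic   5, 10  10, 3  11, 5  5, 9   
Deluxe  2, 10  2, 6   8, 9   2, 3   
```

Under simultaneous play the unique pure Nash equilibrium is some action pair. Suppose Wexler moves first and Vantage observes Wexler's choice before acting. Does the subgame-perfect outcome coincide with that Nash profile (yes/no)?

Solve by backward induction (Wexler leads).
- P1 → Vantage plays Basic (best of 5, 2); Wexler gets 10.
- P2 → Vantage plays Basic (best of 10, 2); Wexler gets 3.
- P3 → Vantage plays Basic (best of 11, 8); Wexler gets 5.
- P4 → Vantage plays Basic (best of 5, 2); Wexler gets 9.
Wexler's induced payoffs are 10, 3, 5, 9, so Wexler commits to P1. Subgame-perfect outcome: (Basic, P1) with payoffs (5, 10).
Now find the simultaneous Nash equilibrium.
Vantage's best replies: P1→Basic; P2→Basic; P3→Basic; P4→Basic.
Wexler's best replies: Basic→P1; Deluxe→P1.
Only (Basic, P1) has each player best-responding; Nash payoffs (5, 10).
Sequential outcome (Basic, P1) coincides with the Nash profile (Basic, P1).

yes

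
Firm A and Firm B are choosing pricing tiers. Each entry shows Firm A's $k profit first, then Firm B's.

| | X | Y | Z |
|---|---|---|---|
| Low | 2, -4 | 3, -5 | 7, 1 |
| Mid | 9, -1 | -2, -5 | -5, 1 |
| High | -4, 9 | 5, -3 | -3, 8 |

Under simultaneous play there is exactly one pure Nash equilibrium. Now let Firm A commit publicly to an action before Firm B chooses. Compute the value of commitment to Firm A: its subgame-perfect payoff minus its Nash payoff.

Firm B best-responds to each possible Firm A move:
- Low → Firm B plays Z (best of -4, -5, 1); Firm A gets 7.
- Mid → Firm B plays Z (best of -1, -5, 1); Firm A gets -5.
- High → Firm B plays X (best of 9, -3, 8); Firm A gets -4.
Among 7, -5, -4, the best is 7 at Low. Subgame-perfect outcome: (Low, Z) with payoffs (7, 1).
Now find the simultaneous Nash equilibrium.
Firm A's best replies: X→Mid; Y→High; Z→Low.
Firm B's best replies: Low→Z; Mid→Z; High→X.
Only (Low, Z) has each player best-responding; Nash payoffs (7, 1).
Firm A's commitment gain: 7 − 7 = 0.

0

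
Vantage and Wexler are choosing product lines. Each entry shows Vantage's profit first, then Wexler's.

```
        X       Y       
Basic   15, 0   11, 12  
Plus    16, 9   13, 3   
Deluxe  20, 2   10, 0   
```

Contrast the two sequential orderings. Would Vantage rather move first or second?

If Vantage leads: Wexler's best replies are Basic→Y, Plus→X, Deluxe→X; Vantage's induced payoffs 11, 16, 20; outcome (Deluxe, X), payoffs (20, 2).
If Wexler leads: Vantage's best replies are X→Deluxe, Y→Plus; Wexler's induced payoffs 2, 3; outcome (Plus, Y), payoffs (13, 3).
Vantage gets 20 moving first and 13 moving second, so Vantage prefers to move first.

first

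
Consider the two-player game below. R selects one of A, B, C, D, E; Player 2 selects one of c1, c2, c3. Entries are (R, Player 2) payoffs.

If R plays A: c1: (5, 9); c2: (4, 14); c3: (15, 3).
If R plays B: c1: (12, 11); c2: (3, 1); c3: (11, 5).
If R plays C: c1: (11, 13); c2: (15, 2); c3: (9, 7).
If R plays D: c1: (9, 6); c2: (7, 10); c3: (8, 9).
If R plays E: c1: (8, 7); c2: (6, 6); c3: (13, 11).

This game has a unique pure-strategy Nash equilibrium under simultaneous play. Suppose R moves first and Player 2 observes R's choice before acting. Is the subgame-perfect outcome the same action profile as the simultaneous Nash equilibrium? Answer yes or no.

no

Solve by backward induction (R leads).
- A: BR = c2, leader payoff 4.
- B: BR = c1, leader payoff 12.
- C: BR = c1, leader payoff 11.
- D: BR = c2, leader payoff 7.
- E: BR = c3, leader payoff 13.
Among 4, 12, 11, 7, 13, the best is 13 at E. Subgame-perfect outcome: (E, c3) with payoffs (13, 11).
Now find the simultaneous Nash equilibrium.
R's best replies: c1→B; c2→C; c3→A.
Player 2's best replies: A→c2; B→c1; C→c1; D→c2; E→c3.
The unique mutual best reply is (B, c1), giving (12, 11).
Sequential outcome (E, c3) differs from the Nash profile (B, c1).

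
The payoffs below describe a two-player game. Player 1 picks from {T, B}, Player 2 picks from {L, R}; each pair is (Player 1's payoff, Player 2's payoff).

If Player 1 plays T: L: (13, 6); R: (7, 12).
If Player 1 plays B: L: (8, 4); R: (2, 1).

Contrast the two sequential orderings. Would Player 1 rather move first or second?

If Player 1 leads: Player 2's best replies are T→R, B→L; Player 1's induced payoffs 7, 8; outcome (B, L), payoffs (8, 4).
If Player 2 leads: Player 1's best replies are L→T, R→T; Player 2's induced payoffs 6, 12; outcome (T, R), payoffs (7, 12).
Player 1 gets 8 moving first and 7 moving second, so Player 1 prefers to move first.

first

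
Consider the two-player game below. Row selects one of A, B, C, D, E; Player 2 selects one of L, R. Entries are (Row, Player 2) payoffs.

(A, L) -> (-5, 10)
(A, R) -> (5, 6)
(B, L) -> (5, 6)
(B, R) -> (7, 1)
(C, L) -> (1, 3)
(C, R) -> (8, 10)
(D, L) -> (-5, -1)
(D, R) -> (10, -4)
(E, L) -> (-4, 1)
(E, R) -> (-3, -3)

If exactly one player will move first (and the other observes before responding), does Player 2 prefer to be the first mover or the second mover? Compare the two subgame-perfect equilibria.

second

If Row leads: Player 2's best replies are A→L, B→L, C→R, D→L, E→L; Row's induced payoffs -5, 5, 8, -5, -4; outcome (C, R), payoffs (8, 10).
If Player 2 leads: Row's best replies are L→B, R→D; Player 2's induced payoffs 6, -4; outcome (B, L), payoffs (5, 6).
Player 2 gets 6 moving first and 10 moving second, so Player 2 prefers to move second.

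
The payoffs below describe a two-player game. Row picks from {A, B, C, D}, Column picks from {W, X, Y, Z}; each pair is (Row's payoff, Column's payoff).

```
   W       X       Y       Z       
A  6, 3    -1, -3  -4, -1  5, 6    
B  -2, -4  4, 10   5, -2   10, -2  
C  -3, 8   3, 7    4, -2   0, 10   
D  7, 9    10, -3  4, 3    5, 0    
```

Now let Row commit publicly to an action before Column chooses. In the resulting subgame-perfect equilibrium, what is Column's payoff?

9

Work backward from Column's decision.
- A → Column plays Z (best of 3, -3, -1, 6); Row gets 5.
- B → Column plays X (best of -4, 10, -2, -2); Row gets 4.
- C → Column plays Z (best of 8, 7, -2, 10); Row gets 0.
- D → Column plays W (best of 9, -3, 3, 0); Row gets 7.
Among 5, 4, 0, 7, the best is 7 at D. Subgame-perfect outcome: (D, W) with payoffs (7, 9).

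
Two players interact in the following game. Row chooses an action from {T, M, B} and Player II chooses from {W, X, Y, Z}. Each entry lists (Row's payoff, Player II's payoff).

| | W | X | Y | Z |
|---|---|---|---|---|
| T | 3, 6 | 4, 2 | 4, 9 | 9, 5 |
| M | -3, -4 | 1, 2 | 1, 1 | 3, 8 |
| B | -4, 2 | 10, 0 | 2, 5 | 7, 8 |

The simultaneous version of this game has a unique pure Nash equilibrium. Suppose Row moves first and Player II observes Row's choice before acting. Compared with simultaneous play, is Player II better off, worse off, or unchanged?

Player II best-responds to each possible Row move:
- T: BR = Y, leader payoff 4.
- M: BR = Z, leader payoff 3.
- B: BR = Z, leader payoff 7.
Row's induced payoffs are 4, 3, 7, so Row commits to B. Subgame-perfect outcome: (B, Z) with payoffs (7, 8).
For the simultaneous game, intersect best replies.
Row's best replies: W→T; X→B; Y→T; Z→T.
Player II's best replies: T→Y; M→Z; B→Z.
Only (T, Y) has each player best-responding; Nash payoffs (4, 9).
Player II earns 8 sequentially versus 9 at the Nash outcome: worse off.

worse off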